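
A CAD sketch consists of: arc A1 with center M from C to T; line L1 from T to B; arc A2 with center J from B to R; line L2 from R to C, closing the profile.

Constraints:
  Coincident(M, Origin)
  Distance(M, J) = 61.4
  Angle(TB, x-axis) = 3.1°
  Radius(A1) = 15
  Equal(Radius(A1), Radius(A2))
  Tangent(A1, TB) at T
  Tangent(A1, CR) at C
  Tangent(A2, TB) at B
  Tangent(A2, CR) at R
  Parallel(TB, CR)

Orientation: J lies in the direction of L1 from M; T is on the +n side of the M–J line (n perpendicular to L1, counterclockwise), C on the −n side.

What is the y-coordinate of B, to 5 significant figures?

18.298

Tangency of A1 to both parallel lines with radius 15.0 puts T and C at M ± 15.0·n: T = (-0.81118, 14.978), C = (0.81118, -14.978). Equal radii place B and R the same way about J: B = J + 15.0·n = (60.499, 18.298), R = J − 15.0·n = (62.121, -11.658). So B.y = 18.298.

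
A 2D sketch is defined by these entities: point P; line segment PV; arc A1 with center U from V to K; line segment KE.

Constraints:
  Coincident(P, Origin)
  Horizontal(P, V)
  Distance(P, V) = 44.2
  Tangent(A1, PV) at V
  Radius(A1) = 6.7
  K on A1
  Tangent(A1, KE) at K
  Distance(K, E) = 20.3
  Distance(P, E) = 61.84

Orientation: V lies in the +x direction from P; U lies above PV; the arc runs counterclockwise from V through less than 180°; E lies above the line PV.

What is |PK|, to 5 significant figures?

50.744

P is at the origin; PV is horizontal with |PV| = 44.2 and V on the +x side, so V = (44.200, 0.0000). The tangent condition forces UV to be normal to PV, so U = V + (0, 6.7) = (44.200, 6.7000). Since UK ⟂ KE (tangency), |UE| = √(6.7² + 20.3²) = 21.377 regardless of where K sits on A1. So E lies on both circle(P, 61.84) and circle(U, 21.377); the above-PV intersection is E = (57.099, 23.747). K is the foot of the tangent from E: K = (50.541, 4.5356).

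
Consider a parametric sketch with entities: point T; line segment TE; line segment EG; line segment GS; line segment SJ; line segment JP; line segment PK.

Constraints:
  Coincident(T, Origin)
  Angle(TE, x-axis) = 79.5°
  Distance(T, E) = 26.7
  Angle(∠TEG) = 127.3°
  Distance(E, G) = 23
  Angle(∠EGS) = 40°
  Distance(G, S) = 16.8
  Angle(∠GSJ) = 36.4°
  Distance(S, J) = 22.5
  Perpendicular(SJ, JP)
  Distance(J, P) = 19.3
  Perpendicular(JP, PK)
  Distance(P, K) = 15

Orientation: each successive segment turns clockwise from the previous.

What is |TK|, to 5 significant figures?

48.655

The perpendicularity gives JP at right angles to SJ, so JP runs at 13.200°; with |JP| = 19.3, P = (32.429, 47.494). The perpendicularity gives PK at right angles to JP, so PK runs at -76.800°; with |PK| = 15.0, K = (35.854, 32.891). Then |TK| = |K − T| = 48.655.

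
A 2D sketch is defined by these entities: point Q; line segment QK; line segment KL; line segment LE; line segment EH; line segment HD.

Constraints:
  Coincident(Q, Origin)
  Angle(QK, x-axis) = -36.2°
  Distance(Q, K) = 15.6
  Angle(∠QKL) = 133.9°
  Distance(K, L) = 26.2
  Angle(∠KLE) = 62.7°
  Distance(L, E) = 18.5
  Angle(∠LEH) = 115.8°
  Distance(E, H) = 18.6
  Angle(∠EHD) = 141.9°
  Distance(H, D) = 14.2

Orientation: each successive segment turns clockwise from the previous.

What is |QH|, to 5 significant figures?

10.999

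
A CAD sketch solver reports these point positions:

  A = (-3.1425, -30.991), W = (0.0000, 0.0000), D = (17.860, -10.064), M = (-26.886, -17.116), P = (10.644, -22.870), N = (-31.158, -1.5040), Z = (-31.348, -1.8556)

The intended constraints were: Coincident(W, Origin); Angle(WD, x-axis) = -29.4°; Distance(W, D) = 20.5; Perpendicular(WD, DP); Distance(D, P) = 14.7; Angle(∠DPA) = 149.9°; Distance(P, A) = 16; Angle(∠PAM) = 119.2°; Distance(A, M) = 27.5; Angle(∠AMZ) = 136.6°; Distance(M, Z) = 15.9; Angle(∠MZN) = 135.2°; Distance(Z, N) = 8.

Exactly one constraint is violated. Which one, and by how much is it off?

Distance(Z, N) = 8 — off by 7.60.

W = (0.00, 0.00) ✓; WD at -29.40° ✓; |WD| = 20.50 ✓; ∠(WD, DP) = 90.00° ✓; |DP| = 14.70 ✓; ∠DPA = 149.9° ✓; |PA| = 16.00 ✓; ∠PAM = 119.2° ✓; |AM| = 27.50 ✓; ∠AMZ = 136.6° ✓; |MZ| = 15.90 ✓; ∠MZN = 135.3° ✓; |ZN| = 0.3997 ✗.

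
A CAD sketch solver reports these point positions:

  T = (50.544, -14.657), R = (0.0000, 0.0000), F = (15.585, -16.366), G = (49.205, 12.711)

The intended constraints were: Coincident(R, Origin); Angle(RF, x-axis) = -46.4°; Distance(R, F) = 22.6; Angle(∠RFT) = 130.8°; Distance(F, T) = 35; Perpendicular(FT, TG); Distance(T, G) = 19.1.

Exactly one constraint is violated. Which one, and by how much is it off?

Distance(T, G) = 19.1 — off by 8.30.

R = (0.00, 0.00) ✓; RF at -46.40° ✓; |RF| = 22.60 ✓; ∠RFT = 130.8° ✓; |FT| = 35.00 ✓; ∠(FT, TG) = 90.00° ✓; |TG| = 27.40 ✗.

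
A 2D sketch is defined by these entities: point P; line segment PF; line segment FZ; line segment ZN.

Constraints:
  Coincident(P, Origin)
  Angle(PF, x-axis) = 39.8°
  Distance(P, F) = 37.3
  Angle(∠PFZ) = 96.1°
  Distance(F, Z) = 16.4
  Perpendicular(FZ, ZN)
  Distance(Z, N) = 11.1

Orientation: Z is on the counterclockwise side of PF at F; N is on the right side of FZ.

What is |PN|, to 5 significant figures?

52.315

P is at the origin; PF runs at 39.8° with length 37.3, so F = 37.3·(cos 39.8°, sin 39.8°) = (28.657, 23.876). ∠PFZ = 96.1°, so FZ runs at 39.8° + (180° − 96.1°) = 123.70° from the x-axis; with |FZ| = 16.4, Z = F + 16.4·(cos 123.70°, sin 123.70°) = (19.558, 37.520). FZ ⟂ ZN; with |ZN| = 11.1 on the right of FZ, N = Z + 11.1·(0.83195, 0.55484) = (28.792, 43.679). Then |PN| = |N − P| = 52.315.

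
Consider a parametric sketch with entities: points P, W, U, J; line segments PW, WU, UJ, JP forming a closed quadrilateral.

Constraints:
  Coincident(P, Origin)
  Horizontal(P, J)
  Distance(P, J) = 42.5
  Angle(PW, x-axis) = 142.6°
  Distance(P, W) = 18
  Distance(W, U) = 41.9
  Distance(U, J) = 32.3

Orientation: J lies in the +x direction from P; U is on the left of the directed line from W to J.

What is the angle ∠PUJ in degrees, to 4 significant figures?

76.32°

P is at the origin; PJ is horizontal with |PJ| = 42.5 and J in +x, so J = (42.5, 0). PW runs at 142.6° with |PW| = 18.0, so W = (-14.30, 10.93). U is determined by |WU| = 41.9 and |UJ| = 32.3 together: it lies at the intersection of circle(W, 41.9) and circle(J, 32.3). With |WJ| = 57.84, the foot of the radical line on WJ is 35.08 from W and the perpendicular offset is √(41.9² − 35.08²) = 22.92. Taking the left-of-WJ solution: U = (24.48, 26.80).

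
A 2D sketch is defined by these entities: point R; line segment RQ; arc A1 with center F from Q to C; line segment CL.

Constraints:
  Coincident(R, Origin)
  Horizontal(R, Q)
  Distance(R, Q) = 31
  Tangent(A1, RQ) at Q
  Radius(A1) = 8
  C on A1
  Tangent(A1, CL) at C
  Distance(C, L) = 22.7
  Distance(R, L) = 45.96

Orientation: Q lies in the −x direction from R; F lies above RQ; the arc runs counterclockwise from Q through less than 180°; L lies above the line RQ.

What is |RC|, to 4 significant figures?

26.25

Checks: R = (0.00, 0.00) ✓; |FC| = 8.000 ✓; ∠(FC, CL) = 90.00° ✓; |CL| = 22.70 ✓; |RL| = 45.96 ✓.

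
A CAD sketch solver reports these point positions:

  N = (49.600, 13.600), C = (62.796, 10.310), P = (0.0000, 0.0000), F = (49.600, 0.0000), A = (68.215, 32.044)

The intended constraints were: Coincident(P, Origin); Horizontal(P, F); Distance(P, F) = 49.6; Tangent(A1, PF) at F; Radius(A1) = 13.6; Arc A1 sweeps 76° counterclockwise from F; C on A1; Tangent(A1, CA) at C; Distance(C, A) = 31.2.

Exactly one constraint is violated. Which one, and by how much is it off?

Distance(C, A) = 31.2 — off by 8.80.

P = (0.00, 0.00) ✓; P.y = 0.00, F.y = 0.00 ✓; |PF| = 49.60 ✓; ∠(NF, FP) = 90.00° ✓; |NF| = 13.60 ✓; bearing(N→C) − bearing(N→F) = 76.00° ✓; |NC| = 13.60 ✓; ∠(NC, CA) = 90.00° ✓; |CA| = 22.40 ✗.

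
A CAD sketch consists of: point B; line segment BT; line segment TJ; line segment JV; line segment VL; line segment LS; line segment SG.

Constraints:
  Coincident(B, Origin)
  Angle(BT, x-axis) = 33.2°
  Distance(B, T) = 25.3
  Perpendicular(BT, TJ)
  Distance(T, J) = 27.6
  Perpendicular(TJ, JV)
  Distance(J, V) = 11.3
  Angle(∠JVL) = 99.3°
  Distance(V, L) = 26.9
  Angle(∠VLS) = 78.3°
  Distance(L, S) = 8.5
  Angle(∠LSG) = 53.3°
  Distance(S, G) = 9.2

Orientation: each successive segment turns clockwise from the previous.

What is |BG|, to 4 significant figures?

15.01

∠VLS = 78.3° gives LS at 30.80° from the x-axis; with |LS| = 8.5, S = (15.96, 8.756). ∠LSG = 53.3° gives SG at -95.90° from the x-axis; with |SG| = 9.2, G = (15.01, -0.3950). Then |BG| = |G − B| = 15.01.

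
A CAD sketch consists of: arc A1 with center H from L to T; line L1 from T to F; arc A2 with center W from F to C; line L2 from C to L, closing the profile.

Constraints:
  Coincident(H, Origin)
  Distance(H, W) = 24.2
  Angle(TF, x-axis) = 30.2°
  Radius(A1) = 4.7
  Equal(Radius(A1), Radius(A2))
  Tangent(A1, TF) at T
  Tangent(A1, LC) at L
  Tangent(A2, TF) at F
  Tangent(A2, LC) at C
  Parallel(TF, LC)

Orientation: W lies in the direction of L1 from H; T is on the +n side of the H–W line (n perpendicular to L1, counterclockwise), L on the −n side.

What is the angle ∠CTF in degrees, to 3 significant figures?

21.2°

The slot axis is L1's direction at 30.2°, so u = (cos 30.2°, sin 30.2°) = (0.864, 0.503) and n = (−sin 30.2°, cos 30.2°) = (-0.503, 0.864). H is at the origin and W lies 24.2 along u from H, so W = 24.2·u = (20.9, 12.2). Tangency of A1 to both parallel lines with radius 4.7 puts T and L at H ± 4.7·n: T = (-2.36, 4.06), L = (2.36, -4.06). Equal radii place F and C the same way about W: F = W + 4.7·n = (18.6, 16.2), C = W − 4.7·n = (23.3, 8.11). Then cos ∠CTF = TC·TF / (|TC||TF|), giving 21.2°.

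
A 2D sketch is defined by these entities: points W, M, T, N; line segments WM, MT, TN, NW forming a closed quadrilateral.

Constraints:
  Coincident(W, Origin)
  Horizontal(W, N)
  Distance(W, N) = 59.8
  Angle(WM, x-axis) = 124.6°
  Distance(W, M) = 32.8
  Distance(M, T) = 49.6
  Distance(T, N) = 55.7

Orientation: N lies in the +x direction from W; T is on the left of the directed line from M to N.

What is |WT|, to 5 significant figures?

53.011

Checks: |MT| = 49.60 ✓; |TN| = 55.70 ✓.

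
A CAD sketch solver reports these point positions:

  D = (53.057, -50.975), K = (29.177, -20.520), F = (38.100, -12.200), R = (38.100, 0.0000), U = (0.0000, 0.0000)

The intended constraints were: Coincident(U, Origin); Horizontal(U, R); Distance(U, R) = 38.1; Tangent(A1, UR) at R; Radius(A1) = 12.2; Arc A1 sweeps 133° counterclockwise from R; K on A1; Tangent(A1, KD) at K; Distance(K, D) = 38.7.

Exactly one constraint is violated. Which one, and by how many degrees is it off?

Tangent(A1, KD) at K — off by 4.90°.

U = (0.00, 0.00) ✓; U.y = 0.00, R.y = 0.00 ✓; |UR| = 38.10 ✓; ∠(FR, RU) = 90.00° ✓; |FR| = 12.20 ✓; bearing(F→K) − bearing(F→R) = 133.0° ✓; |FK| = 12.20 ✓; ∠(FK, KD) = 94.90° ✗; |KD| = 38.70 ✓.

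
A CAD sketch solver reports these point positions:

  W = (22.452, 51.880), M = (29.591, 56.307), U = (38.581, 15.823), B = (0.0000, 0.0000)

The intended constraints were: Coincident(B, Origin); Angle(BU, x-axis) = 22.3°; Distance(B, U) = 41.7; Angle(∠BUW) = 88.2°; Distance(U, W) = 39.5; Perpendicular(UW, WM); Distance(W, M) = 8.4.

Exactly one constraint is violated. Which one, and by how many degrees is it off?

Perpendicular(UW, WM) — off by 7.70°.

B = (0.00, 0.00) ✓; BU at 22.30° ✓; |BU| = 41.70 ✓; ∠BUW = 88.20° ✓; |UW| = 39.50 ✓; ∠(UW, WM) = 82.30° ✗; |WM| = 8.400 ✓.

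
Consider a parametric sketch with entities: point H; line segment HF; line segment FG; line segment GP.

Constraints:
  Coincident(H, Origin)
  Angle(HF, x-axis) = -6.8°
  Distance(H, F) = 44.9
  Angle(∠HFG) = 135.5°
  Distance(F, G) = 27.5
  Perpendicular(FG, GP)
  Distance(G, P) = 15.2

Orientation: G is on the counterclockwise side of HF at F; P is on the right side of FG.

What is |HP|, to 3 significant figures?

75.6

H is at the origin; HF runs at -6.8° with length 44.9, so F = 44.9·(cos -6.8°, sin -6.8°) = (44.6, -5.32). ∠HFG = 135.5°, so FG runs at -6.8° + (180° − 135.5°) = 37.7° from the x-axis; with |FG| = 27.5, G = F + 27.5·(cos 37.7°, sin 37.7°) = (66.3, 11.5). FG is perpendicular to GP; with |GP| = 15.2 on the right of FG, P = G + 15.2·(0.612, -0.791) = (75.6, -0.526). Then |HP| = |P − H| = 75.6.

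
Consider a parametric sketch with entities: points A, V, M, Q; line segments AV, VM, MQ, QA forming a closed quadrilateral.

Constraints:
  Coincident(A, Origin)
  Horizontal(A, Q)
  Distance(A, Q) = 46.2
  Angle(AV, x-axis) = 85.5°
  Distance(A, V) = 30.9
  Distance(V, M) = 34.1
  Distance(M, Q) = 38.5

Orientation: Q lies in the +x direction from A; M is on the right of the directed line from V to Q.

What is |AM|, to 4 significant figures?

8.317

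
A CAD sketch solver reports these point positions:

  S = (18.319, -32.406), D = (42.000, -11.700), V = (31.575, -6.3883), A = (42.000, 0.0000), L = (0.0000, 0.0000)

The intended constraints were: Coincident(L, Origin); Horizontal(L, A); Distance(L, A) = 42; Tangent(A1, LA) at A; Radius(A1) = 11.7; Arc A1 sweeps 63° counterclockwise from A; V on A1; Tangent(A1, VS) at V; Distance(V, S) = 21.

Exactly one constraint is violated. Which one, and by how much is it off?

Distance(V, S) = 21 — off by 8.20.

L = (0.00, 0.00) ✓; L.y = 0.00, A.y = 0.00 ✓; |LA| = 42.00 ✓; ∠(DA, AL) = 90.00° ✓; |DA| = 11.70 ✓; bearing(D→V) − bearing(D→A) = 63.00° ✓; |DV| = 11.70 ✓; ∠(DV, VS) = 90.00° ✓; |VS| = 29.20 ✗.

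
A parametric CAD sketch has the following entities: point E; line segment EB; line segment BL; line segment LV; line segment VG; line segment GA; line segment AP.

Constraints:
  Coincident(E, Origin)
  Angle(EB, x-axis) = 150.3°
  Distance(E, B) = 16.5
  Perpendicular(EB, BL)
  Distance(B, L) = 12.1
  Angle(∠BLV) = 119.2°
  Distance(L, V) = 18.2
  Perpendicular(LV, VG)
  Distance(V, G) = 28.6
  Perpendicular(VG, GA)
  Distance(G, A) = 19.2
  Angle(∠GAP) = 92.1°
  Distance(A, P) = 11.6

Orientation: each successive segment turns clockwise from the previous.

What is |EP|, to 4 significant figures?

10.05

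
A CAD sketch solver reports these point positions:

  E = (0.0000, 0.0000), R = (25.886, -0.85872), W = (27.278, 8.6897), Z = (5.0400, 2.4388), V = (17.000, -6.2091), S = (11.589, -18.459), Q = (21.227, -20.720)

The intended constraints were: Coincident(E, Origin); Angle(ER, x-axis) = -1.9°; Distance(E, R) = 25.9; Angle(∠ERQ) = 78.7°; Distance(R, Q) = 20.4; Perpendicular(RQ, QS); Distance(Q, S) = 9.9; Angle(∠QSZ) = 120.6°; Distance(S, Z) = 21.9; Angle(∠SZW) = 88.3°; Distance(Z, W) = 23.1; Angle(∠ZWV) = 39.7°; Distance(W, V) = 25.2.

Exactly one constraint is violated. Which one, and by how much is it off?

Distance(W, V) = 25.2 — off by 7.10.

E = (0.00, 0.00) ✓; ER at -1.900° ✓; |ER| = 25.90 ✓; ∠ERQ = 78.70° ✓; |RQ| = 20.40 ✓; ∠(RQ, QS) = 90.00° ✓; |QS| = 9.900 ✓; ∠QSZ = 120.6° ✓; |SZ| = 21.90 ✓; ∠SZW = 88.30° ✓; |ZW| = 23.10 ✓; ∠ZWV = 39.70° ✓; |WV| = 18.10 ✗.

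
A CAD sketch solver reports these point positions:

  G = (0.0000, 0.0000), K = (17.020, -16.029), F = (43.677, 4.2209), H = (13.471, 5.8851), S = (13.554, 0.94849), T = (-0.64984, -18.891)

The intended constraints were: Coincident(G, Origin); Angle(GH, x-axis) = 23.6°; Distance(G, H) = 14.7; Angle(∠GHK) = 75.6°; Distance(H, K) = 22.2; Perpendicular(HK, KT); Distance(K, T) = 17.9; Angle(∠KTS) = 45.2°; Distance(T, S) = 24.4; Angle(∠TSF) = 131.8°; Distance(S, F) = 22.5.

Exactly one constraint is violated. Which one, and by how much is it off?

Distance(S, F) = 22.5 — off by 7.80.

G = (0.00, 0.00) ✓; GH at 23.60° ✓; |GH| = 14.70 ✓; ∠GHK = 75.60° ✓; |HK| = 22.20 ✓; ∠(HK, KT) = 90.00° ✓; |KT| = 17.90 ✓; ∠KTS = 45.20° ✓; |TS| = 24.40 ✓; ∠TSF = 131.8° ✓; |SF| = 30.30 ✗.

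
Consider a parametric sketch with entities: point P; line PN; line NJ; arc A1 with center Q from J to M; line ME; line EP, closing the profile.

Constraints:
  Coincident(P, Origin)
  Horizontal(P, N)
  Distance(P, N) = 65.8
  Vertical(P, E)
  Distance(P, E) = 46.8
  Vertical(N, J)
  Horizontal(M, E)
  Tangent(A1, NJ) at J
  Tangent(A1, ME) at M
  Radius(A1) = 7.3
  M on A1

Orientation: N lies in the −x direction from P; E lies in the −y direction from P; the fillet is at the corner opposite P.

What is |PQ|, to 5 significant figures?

70.587

P is at the origin; PN is horizontal with |PN| = 65.8 and N on the −x side, so N = (-65.800, 0.0000). PE is vertical with |PE| = 46.8 and E on the −y side, so E = (0.0000, -46.800). The virtual corner opposite P is at (-65.800, -46.800). A1 meets NJ tangentially, so QJ is at right angles to NJ and the tangent condition forces QM to be normal to ME, with radius 7.3, so the center Q sits 7.3 in from both sides at Q = (-58.500, -39.500). Then |PQ| = |Q − P| = 70.587.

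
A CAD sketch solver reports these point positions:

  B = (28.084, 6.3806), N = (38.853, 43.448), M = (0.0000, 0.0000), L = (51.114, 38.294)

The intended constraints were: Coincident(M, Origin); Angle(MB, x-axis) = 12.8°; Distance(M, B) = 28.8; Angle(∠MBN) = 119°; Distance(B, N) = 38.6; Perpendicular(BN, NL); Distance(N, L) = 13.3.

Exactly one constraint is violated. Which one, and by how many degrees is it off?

Perpendicular(BN, NL) — off by 6.60°.

M = (0.00, 0.00) ✓; MB at 12.80° ✓; |MB| = 28.80 ✓; ∠MBN = 119.0° ✓; |BN| = 38.60 ✓; ∠(BN, NL) = 96.60° ✗; |NL| = 13.30 ✓.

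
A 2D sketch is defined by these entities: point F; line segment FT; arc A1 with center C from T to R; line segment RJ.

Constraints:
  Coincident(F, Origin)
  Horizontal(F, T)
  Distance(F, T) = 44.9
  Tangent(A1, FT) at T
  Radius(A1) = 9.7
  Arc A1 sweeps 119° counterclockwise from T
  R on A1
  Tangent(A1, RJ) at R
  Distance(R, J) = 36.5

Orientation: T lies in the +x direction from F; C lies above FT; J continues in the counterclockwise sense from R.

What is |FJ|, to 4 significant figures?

58.48

On A1, T sits at bearing -90° from C; a 119° counterclockwise sweep puts R at bearing 29°, so R = C + 9.7·(cos 29°, sin 29°) = (53.38, 14.40). Tangency of A1 to RJ means the radius CR is perpendicular to RJ, so RJ runs along (−sin 29°, cos 29°); with |RJ| = 36.5, J = (35.69, 46.33). Then |FJ| = |J − F| = 58.48.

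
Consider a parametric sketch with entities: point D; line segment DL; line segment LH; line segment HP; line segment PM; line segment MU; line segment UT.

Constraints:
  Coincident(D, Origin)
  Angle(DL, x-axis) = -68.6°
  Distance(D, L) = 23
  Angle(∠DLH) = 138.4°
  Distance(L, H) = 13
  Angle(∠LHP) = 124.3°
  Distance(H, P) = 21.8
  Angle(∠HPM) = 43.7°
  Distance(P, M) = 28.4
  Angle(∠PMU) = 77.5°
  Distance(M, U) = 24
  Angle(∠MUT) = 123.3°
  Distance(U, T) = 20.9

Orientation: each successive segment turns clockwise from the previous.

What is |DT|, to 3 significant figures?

53.4

D is at the origin; DL runs at -68.6° with length 23.0, so L = (8.39, -21.4). ∠DLH = 138.4° gives LH at -110° from the x-axis; with |LH| = 13.0, H = (3.90, -33.6). ∠LHP = 124.3° gives HP at -166° from the x-axis; with |HP| = 21.8, P = (-17.2, -38.9). ∠HPM = 43.7° gives PM at 57.8° from the x-axis; with |PM| = 28.4, M = (-2.11, -14.9). ∠PMU = 77.5° gives MU at -44.7° from the x-axis; with |MU| = 24.0, U = (15.0, -31.8). ∠MUT = 123.3° gives UT at -101° from the x-axis; with |UT| = 20.9, T = (10.8, -52.3). Then |DT| = |T − D| = 53.4.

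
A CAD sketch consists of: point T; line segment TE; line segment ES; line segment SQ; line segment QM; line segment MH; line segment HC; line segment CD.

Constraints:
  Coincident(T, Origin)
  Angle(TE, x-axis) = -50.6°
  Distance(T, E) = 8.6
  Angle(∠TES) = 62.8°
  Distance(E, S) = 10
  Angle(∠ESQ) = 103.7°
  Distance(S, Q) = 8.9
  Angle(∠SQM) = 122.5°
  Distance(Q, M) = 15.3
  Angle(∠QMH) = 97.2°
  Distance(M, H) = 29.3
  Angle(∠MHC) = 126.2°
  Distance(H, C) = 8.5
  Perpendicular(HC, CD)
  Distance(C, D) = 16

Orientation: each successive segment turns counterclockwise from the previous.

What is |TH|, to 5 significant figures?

26.498

T is at the origin; TE runs at -50.6° with length 8.6, so E = (5.4587, -6.6455). ∠TES = 62.8° gives ES at 66.600° from the x-axis; with |ES| = 10.0, S = (9.4302, 2.5320). ∠ESQ = 103.7° gives SQ at 142.90° from the x-axis; with |SQ| = 8.9, Q = (2.3317, 7.9006). ∠SQM = 122.5° gives QM at -159.60° from the x-axis; with |QM| = 15.3, M = (-12.009, 2.5674). ∠QMH = 97.2° gives MH at -76.800° from the x-axis; with |MH| = 29.3, H = (-5.3181, -25.958). Then |TH| = |H − T| = 26.498.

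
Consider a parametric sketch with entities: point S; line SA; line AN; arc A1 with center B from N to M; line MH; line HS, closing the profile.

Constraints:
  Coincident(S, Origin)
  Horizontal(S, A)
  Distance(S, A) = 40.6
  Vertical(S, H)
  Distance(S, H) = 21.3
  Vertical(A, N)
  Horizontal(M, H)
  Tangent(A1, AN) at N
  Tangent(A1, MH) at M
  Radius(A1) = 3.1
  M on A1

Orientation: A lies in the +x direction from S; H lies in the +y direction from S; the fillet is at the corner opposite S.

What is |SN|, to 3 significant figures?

44.5

S is at the origin; S and A share the same y with |SA| = 40.6 and A on the +x side, so A = (40.6, 0.00). SH is vertical with |SH| = 21.3 and H on the +y side, so H = (0.00, 21.3). The virtual corner opposite S is at (40.6, 21.3). The tangent condition forces BN to be normal to AN and tangency of A1 to MH means the radius BM is perpendicular to MH, with radius 3.1, so the center B sits 3.1 in from both sides at B = (37.5, 18.2). That places the tangent points at N = (40.6, 18.2) on AN and M = (37.5, 21.3) on MH. Then |SN| = |N − S| = 44.5.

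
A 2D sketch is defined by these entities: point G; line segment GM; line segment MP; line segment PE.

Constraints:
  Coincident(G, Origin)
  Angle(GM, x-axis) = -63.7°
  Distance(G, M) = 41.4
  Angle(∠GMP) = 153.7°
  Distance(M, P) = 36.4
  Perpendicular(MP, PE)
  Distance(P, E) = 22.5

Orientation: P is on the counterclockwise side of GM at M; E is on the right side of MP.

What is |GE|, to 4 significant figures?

84.10

G is at the origin; GM runs at -63.7° with length 41.4, so M = 41.4·(cos -63.7°, sin -63.7°) = (18.34, -37.11). ∠GMP = 153.7°, so MP runs at -63.7° + (180° − 153.7°) = -37.40° from the x-axis; with |MP| = 36.4, P = M + 36.4·(cos -37.40°, sin -37.40°) = (47.26, -59.22). The perpendicularity gives PE at right angles to MP; with |PE| = 22.5 on the right of MP, E = P + 22.5·(-0.6074, -0.7944) = (33.59, -77.10). Then |GE| = |E − G| = 84.10.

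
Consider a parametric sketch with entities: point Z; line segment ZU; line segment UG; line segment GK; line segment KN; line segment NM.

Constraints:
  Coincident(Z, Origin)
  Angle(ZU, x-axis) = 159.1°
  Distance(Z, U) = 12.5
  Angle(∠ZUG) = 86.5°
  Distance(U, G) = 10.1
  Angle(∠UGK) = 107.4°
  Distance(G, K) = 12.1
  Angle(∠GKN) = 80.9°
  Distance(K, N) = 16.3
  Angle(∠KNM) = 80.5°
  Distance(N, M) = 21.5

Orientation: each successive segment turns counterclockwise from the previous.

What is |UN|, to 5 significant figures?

14.107

Z is at the origin; ZU runs at 159.1° with length 12.5, so U = (-11.678, 4.4592). ∠ZUG = 86.5° gives UG at -107.40° from the x-axis; with |UG| = 10.1, G = (-14.698, -5.1786). ∠UGK = 107.4° gives GK at -34.800° from the x-axis; with |GK| = 12.1, K = (-4.7620, -12.084). ∠GKN = 80.9° gives KN at 64.300° from the x-axis; with |KN| = 16.3, N = (2.3067, 2.6033). Then |UN| = |N − U| = 14.107.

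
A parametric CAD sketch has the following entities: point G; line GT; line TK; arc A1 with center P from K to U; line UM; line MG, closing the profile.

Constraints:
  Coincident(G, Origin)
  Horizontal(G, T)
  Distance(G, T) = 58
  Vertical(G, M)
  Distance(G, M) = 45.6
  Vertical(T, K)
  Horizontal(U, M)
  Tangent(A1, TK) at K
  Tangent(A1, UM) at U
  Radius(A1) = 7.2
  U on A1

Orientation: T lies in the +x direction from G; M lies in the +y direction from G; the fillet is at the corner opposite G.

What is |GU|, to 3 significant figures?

68.3

G is at the origin; G and T share the same y with |GT| = 58.0 and T on the +x side, so T = (58.0, 0.00). GM is vertical with |GM| = 45.6 and M on the +y side, so M = (0.00, 45.6). The virtual corner opposite G is at (58.0, 45.6). A1 meets TK tangentially, so PK is at right angles to TK and since A1 is tangent to UM there, PU ⟂ UM, with radius 7.2, so the center P sits 7.2 in from both sides at P = (50.8, 38.4). That places the tangent points at K = (58.0, 38.4) on TK and U = (50.8, 45.6) on UM. Then |GU| = |U − G| = 68.3.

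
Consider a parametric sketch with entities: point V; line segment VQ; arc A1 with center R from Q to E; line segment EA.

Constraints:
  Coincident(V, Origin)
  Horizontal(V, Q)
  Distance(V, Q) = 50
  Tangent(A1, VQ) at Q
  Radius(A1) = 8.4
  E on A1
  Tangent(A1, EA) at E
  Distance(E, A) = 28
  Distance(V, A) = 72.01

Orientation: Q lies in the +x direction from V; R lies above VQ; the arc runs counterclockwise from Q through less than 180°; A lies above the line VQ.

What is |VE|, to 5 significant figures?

58.676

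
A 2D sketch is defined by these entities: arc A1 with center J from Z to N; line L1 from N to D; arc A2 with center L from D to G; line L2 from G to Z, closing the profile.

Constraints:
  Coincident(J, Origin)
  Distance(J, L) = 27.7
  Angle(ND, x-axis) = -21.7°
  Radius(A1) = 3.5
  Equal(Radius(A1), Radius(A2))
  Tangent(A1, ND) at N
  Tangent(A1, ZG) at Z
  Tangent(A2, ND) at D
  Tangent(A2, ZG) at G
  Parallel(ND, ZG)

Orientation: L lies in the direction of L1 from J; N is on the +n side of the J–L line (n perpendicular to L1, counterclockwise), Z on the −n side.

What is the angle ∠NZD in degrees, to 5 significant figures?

75.818°

The slot axis is L1's direction at -21.7°, so u = (cos -21.7°, sin -21.7°) = (0.92913, -0.36975) and n = (−sin -21.7°, cos -21.7°) = (0.36975, 0.92913). J is at the origin and L lies 27.7 along u from J, so L = 27.7·u = (25.737, -10.242). Tangency of A1 to both parallel lines with radius 3.5 puts N and Z at J ± 3.5·n: N = (1.2941, 3.2520), Z = (-1.2941, -3.2520). Equal radii place D and G the same way about L: D = L + 3.5·n = (27.031, -6.9900), G = L − 3.5·n = (24.443, -13.494). Then cos ∠NZD = ZN·ZD / (|ZN||ZD|), giving 75.818°.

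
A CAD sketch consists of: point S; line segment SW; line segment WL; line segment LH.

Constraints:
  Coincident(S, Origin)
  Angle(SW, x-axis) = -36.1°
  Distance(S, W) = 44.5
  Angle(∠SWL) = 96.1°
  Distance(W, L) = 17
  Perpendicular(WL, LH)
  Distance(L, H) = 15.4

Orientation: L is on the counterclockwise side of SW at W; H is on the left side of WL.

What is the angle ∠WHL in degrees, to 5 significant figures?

47.827°

S is at the origin; SW runs at -36.1° with length 44.5, so W = 44.5·(cos -36.1°, sin -36.1°) = (35.956, -26.219). ∠SWL = 96.1°, so WL runs at -36.1° + (180° − 96.1°) = 47.800° from the x-axis; with |WL| = 17.0, L = W + 17.0·(cos 47.800°, sin 47.800°) = (47.375, -13.626). WL ⟂ LH; with |LH| = 15.4 on the left of WL, H = L + 15.4·(-0.74080, 0.67172) = (35.966, -3.2811). Then cos ∠WHL = HW·HL / (|HW||HL|), giving 47.827°.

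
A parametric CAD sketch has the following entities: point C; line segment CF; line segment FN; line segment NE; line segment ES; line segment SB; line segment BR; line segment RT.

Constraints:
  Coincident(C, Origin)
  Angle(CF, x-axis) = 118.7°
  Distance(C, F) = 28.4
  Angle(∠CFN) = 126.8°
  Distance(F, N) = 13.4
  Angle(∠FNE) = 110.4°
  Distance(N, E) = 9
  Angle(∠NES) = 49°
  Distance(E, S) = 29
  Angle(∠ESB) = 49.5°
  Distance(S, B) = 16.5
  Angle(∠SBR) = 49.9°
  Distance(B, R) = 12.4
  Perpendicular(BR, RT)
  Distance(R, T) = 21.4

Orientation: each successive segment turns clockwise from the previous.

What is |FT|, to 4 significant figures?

19.64

C is at the origin; CF runs at 118.7° with length 28.4, so F = (-13.64, 24.91). ∠CFN = 126.8° gives FN at 65.50° from the x-axis; with |FN| = 13.4, N = (-8.081, 37.10). ∠FNE = 110.4° gives NE at -4.100° from the x-axis; with |NE| = 9.0, E = (0.8955, 36.46). ∠NES = 49.0° gives ES at -135.1° from the x-axis; with |ES| = 29.0, S = (-19.65, 15.99). ∠ESB = 49.5° gives SB at 94.40° from the x-axis; with |SB| = 16.5, B = (-20.91, 32.44). ∠SBR = 49.9° gives BR at -35.70° from the x-axis; with |BR| = 12.4, R = (-10.84, 25.21). The perpendicularity gives RT at right angles to BR, so RT runs at -125.7°; with |RT| = 21.4, T = (-23.33, 7.828). Then |FT| = |T − F| = 19.64.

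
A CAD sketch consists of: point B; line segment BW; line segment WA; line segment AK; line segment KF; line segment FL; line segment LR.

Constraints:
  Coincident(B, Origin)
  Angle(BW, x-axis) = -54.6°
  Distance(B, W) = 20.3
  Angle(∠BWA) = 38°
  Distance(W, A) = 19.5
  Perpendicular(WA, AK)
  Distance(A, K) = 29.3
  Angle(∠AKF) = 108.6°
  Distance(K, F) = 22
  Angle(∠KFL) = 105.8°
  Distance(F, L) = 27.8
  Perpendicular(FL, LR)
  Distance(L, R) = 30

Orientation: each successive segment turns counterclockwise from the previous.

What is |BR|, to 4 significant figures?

18.09

∠KFL = 105.8° gives FL at -37.00° from the x-axis; with |FL| = 27.8, L = (-2.380, -32.98). FL ⟂ LR, so LR runs at 53.00°; with |LR| = 30.0, R = (15.67, -9.021). Then |BR| = |R − B| = 18.09.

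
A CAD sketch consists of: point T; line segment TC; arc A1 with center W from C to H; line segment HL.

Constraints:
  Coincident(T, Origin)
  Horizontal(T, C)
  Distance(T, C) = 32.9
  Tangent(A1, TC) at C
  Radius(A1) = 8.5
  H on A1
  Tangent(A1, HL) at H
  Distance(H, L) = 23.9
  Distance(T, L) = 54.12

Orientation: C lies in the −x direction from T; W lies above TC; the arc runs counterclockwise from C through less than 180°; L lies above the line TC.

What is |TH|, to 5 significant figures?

30.710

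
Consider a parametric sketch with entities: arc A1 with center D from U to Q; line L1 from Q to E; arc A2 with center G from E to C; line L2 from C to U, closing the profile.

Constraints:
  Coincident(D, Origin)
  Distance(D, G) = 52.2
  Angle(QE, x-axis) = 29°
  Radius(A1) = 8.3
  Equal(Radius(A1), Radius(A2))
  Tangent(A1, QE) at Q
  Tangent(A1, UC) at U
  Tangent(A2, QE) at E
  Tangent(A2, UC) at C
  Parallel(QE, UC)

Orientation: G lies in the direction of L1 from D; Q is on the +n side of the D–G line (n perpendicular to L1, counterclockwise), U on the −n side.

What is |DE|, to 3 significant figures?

52.9

Tangency of A1 to both parallel lines with radius 8.3 puts Q and U at D ± 8.3·n: Q = (-4.02, 7.26), U = (4.02, -7.26). Equal radii place E and C the same way about G: E = G + 8.3·n = (41.6, 32.6), C = G − 8.3·n = (49.7, 18.0). Then |DE| = |E − D| = 52.9.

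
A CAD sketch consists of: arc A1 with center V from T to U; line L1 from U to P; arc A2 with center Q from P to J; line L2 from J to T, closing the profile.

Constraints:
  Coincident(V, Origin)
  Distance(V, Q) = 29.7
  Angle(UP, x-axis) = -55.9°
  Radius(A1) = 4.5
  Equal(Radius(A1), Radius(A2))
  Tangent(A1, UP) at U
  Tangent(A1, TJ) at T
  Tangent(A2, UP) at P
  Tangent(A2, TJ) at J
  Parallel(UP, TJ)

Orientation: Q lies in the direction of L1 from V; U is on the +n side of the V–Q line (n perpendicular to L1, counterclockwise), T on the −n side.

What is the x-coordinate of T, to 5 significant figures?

-3.7263

The slot axis is L1's direction at -55.9°, so u = (cos -55.9°, sin -55.9°) = (0.56064, -0.82806) and n = (−sin -55.9°, cos -55.9°) = (0.82806, 0.56064). V is at the origin and Q lies 29.7 along u from V, so Q = 29.7·u = (16.651, -24.593). Tangency of A1 to both parallel lines with radius 4.5 puts U and T at V ± 4.5·n: U = (3.7263, 2.5229), T = (-3.7263, -2.5229). So T.x = -3.7263.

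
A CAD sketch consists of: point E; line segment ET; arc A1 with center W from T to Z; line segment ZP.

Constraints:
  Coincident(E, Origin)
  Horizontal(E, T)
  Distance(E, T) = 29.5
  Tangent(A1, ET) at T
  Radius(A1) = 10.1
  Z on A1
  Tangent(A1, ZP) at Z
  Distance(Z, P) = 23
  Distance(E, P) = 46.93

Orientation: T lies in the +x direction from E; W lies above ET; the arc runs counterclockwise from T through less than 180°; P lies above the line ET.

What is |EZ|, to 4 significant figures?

41.28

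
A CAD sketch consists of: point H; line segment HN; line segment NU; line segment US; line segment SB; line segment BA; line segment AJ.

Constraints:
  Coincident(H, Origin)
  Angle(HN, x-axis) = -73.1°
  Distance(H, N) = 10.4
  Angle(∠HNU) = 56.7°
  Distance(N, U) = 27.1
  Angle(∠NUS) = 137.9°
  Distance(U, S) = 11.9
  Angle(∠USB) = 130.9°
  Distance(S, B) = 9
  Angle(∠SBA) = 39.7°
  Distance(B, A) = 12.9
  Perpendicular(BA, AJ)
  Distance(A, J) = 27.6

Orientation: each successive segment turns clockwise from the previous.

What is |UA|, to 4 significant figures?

6.907

H is at the origin; HN runs at -73.1° with length 10.4, so N = (3.023, -9.951). ∠HNU = 56.7° gives NU at 163.6° from the x-axis; with |NU| = 27.1, U = (-22.97, -2.299). ∠NUS = 137.9° gives US at 121.5° from the x-axis; with |US| = 11.9, S = (-29.19, 7.847). ∠USB = 130.9° gives SB at 72.40° from the x-axis; with |SB| = 9.0, B = (-26.47, 16.43). ∠SBA = 39.7° gives BA at -67.90° from the x-axis; with |BA| = 12.9, A = (-21.62, 4.474). Then |UA| = |A − U| = 6.907.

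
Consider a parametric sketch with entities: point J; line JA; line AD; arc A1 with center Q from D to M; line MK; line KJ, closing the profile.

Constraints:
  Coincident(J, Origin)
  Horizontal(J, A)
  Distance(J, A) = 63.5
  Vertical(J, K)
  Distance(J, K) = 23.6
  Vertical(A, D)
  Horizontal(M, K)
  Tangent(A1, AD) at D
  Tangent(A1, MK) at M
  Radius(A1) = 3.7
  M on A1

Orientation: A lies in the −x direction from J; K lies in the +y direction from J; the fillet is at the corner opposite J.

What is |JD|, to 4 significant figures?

66.55

J is at the origin; JA is horizontal with |JA| = 63.5 and A on the −x side, so A = (-63.50, 0.000). J and K share the same x with |JK| = 23.6 and K on the +y side, so K = (0.000, 23.60). The virtual corner opposite J is at (-63.50, 23.60). Since A1 is tangent to AD there, QD ⟂ AD and tangency of A1 to MK means the radius QM is perpendicular to MK, with radius 3.7, so the center Q sits 3.7 in from both sides at Q = (-59.80, 19.90). That places the tangent points at D = (-63.50, 19.90) on AD and M = (-59.80, 23.60) on MK. Then |JD| = |D − J| = 66.55.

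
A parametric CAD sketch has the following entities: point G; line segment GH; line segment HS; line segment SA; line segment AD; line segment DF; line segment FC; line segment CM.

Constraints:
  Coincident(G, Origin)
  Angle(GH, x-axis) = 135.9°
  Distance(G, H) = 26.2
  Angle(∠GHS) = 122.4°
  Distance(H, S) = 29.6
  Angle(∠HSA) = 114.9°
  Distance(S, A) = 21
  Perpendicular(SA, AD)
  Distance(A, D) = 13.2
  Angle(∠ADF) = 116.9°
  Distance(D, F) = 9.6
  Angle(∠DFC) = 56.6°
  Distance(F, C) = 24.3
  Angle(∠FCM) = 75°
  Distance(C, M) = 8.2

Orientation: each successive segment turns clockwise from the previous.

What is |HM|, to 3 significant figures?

46.6

∠DFC = 56.6° gives FC at 96.7° from the x-axis; with |FC| = 24.3, C = (0.469, 57.1). ∠FCM = 75.0° gives CM at -8.30° from the x-axis; with |CM| = 8.2, M = (8.58, 55.9). Then |HM| = |M − H| = 46.6.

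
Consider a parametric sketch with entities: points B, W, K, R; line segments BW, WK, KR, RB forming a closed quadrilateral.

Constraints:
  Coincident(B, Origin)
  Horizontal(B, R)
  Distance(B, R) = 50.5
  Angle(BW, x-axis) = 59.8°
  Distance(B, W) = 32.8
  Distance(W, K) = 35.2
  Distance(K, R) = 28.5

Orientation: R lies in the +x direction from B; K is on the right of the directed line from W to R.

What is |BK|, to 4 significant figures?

23.56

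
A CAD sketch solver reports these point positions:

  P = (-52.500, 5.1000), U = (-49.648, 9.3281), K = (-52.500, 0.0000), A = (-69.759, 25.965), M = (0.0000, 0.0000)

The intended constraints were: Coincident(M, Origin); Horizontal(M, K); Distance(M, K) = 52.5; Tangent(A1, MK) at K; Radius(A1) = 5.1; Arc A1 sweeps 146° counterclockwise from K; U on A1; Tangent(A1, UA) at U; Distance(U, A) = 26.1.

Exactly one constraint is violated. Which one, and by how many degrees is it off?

Tangent(A1, UA) at U — off by 5.60°.

M = (0.00, 0.00) ✓; M.y = 0.00, K.y = 0.00 ✓; |MK| = 52.50 ✓; ∠(PK, KM) = 90.00° ✓; |PK| = 5.100 ✓; bearing(P→U) − bearing(P→K) = 146.0° ✓; |PU| = 5.100 ✓; ∠(PU, UA) = 95.60° ✗; |UA| = 26.10 ✓.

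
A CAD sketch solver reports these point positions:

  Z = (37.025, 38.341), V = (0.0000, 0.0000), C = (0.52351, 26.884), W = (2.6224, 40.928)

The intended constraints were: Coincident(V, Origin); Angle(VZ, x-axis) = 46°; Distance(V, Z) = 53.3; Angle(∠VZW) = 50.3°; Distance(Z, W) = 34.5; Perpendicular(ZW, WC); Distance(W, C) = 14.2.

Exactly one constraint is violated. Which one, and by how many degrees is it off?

Perpendicular(ZW, WC) — off by 4.20°.

V = (0.00, 0.00) ✓; VZ at 46.00° ✓; |VZ| = 53.30 ✓; ∠VZW = 50.30° ✓; |ZW| = 34.50 ✓; ∠(ZW, WC) = 85.80° ✗; |WC| = 14.20 ✓.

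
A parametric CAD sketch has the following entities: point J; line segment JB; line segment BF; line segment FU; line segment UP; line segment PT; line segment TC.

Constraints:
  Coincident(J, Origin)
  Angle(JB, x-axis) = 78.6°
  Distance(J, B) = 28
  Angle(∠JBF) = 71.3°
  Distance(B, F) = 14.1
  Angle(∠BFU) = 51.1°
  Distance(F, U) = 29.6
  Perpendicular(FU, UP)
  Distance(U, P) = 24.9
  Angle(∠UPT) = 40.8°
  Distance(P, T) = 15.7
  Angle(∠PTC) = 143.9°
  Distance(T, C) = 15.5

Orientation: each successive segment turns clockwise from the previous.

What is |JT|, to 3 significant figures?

26.1

FU ⟂ UP, so UP runs at 111°; with |UP| = 24.9, P = (-18.8, 33.0). ∠UPT = 40.8° gives PT at -28.2° from the x-axis; with |PT| = 15.7, T = (-4.99, 25.6). Then |JT| = |T − J| = 26.1.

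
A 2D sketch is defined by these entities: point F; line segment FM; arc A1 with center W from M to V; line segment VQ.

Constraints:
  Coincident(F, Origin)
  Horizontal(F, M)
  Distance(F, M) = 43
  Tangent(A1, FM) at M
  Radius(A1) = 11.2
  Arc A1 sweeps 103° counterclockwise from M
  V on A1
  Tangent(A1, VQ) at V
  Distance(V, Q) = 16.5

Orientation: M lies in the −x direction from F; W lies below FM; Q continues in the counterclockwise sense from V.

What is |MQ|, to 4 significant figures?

30.65

F is at the origin; FM is horizontal with |FM| = 43.0 and M on the −x side, so M = (-43.00, 0.000). Tangency of A1 to FM means the radius WM is perpendicular to FM, so W = M + (0, -11.2) = (-43.00, -11.20). On A1, M sits at bearing 90° from W; a 103° counterclockwise sweep puts V at bearing 193°, so V = W + 11.2·(cos 193°, sin 193°) = (-53.91, -13.72). A1 meets VQ tangentially, so WV is at right angles to VQ, so VQ runs along (−sin 193°, cos 193°); with |VQ| = 16.5, Q = (-50.20, -29.80). Then |MQ| = |Q − M| = 30.65.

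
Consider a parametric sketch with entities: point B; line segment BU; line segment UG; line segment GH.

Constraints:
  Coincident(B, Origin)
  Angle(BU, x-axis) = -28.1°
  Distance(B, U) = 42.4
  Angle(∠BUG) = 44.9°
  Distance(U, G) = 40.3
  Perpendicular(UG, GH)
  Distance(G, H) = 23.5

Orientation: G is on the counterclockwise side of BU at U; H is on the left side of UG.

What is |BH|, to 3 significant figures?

12.1

B is at the origin; BU runs at -28.1° with length 42.4, so U = 42.4·(cos -28.1°, sin -28.1°) = (37.4, -20.0). ∠BUG = 44.9°, so UG runs at -28.1° + (180° − 44.9°) = 107° from the x-axis; with |UG| = 40.3, G = U + 40.3·(cos 107°, sin 107°) = (25.6, 18.6). UG is perpendicular to GH; with |GH| = 23.5 on the left of UG, H = G + 23.5·(-0.956, -0.292) = (3.15, 11.7). Then |BH| = |H − B| = 12.1.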